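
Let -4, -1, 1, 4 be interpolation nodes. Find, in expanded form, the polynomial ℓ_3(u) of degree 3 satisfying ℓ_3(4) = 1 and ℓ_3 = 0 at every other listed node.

ℓ_3(u) = (1/120)u^3 + (1/30)u^2 - (1/120)u - 1/30

ℓ_3(u) = (u + 4)(u + 1)(u - 1) / [(8)·(5)·(3)]
       = (u^3 + 4u^2 - u - 4) / (120)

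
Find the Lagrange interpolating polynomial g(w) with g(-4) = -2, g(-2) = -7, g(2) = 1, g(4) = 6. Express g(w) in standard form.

g(w) = -(1/12)w^3 + (5/12)w^2 + (7/3)w - 14/3

Build the Lagrange basis polynomials:
L_0(w) = (w + 2)(w - 2)(w - 4) / [-96] = -(1/96)w^3 + (1/24)w^2 + (1/24)w - 1/6
L_1(w) = (w + 4)(w - 2)(w - 4) / [48] = (1/48)w^3 - (1/24)w^2 - (1/3)w + 2/3
L_2(w) = (w + 4)(w + 2)(w - 4) / [-48] = -(1/48)w^3 - (1/24)w^2 + (1/3)w + 2/3
L_3(w) = (w + 4)(w + 2)(w - 2) / [96] = (1/96)w^3 + (1/24)w^2 - (1/24)w - 1/6
g(w) = (-2)·L_0 + (-7)·L_1 + 1·L_2 + 6·L_3
  (-2)·L_0(w) = (1/48)w^3 - (1/12)w^2 - (1/12)w + 1/3
  (-7)·L_1(w) = -(7/48)w^3 + (7/24)w^2 + (7/3)w - 14/3
  1·L_2(w) = -(1/48)w^3 - (1/24)w^2 + (1/3)w + 2/3
  6·L_3(w) = (1/16)w^3 + (1/4)w^2 - (1/4)w - 1
Adding term by term: -(1/12)w^3 + (5/12)w^2 + (7/3)w - 14/3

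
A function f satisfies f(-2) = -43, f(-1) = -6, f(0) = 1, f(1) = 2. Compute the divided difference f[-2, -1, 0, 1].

f[-2,-1] = (-6 - (-43)) / (-1 - (-2)) = 37
f[-1,0] = (1 - (-6)) / (0 - (-1)) = 7
f[0,1] = (2 - 1) / (1 - 0) = 1
f[-2,-1,0] = (7 - 37) / (0 - (-2)) = -15
f[-1,0,1] = (1 - 7) / (1 - (-1)) = -3
f[-2,-1,0,1] = (-3 - (-15)) / (1 - (-2)) = 4

4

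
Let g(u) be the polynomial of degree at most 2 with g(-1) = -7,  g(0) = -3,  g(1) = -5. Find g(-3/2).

-45/4

Using Newton's divided-difference form:
g[-1,0] = (-3 - (-7)) / (0 - (-1)) = 4
g[0,1] = (-5 - (-3)) / (1 - 0) = -2
g[-1,0,1] = (-2 - 4) / (1 - (-1)) = -3
g(-3/2) = -7 + 4·(-1/2) + (-3)·(-1/2)·(-3/2) = -45/4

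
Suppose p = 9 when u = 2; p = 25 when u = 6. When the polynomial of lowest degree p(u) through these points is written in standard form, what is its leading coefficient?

L_0(u) = (u - 6) / [-4] = -(1/4)u + 3/2
L_1(u) = (u - 2) / [4] = (1/4)u - 1/2
p(u) = 9·L_0 + 25·L_1
Only the coefficient of u is needed; take it from each L_i and combine:
9·(-1/4) + 25·(1/4) = 4

4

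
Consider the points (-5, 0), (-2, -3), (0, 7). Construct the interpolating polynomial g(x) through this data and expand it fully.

Newton's divided differences:
g[-5,-2] = (-3 - 0) / (-2 - (-5)) = -1
g[-2,0] = (7 - (-3)) / (0 - (-2)) = 5
g[-5,-2,0] = (5 - (-1)) / (0 - (-5)) = 6/5
g(x) = (-1)·(x + 5) + (6/5)·(x + 5)(x + 2)
Expanding: g(x) = (6/5)x^2 + (37/5)x + 7

g(x) = (6/5)x^2 + (37/5)x + 7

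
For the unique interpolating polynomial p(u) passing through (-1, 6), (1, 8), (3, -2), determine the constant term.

Build the Lagrange basis polynomials:
L_0(u) = (u - 1)(u - 3) / [8] = (1/8)u^2 - (1/2)u + 3/8
L_1(u) = (u + 1)(u - 3) / [-4] = -(1/4)u^2 + (1/2)u + 3/4
L_2(u) = (u + 1)(u - 1) / [8] = (1/8)u^2 - 1/8
p(u) = 6·L_0 + 8·L_1 + (-2)·L_2
Only the constant term is needed; take it from each L_i and combine:
6·(3/8) + 8·(3/4) + (-2)·(-1/8) = 17/2

17/2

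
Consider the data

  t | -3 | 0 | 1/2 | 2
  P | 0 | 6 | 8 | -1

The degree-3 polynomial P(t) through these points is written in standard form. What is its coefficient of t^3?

-39/35

L_0(t) = t(t - 1/2)(t - 2) / [-105/2] = -(2/105)t^3 + (1/21)t^2 - (2/105)t
L_1(t) = (t + 3)(t - 1/2)(t - 2) / [3] = (1/3)t^3 + (1/6)t^2 - (13/6)t + 1
L_2(t) = (t + 3)t(t - 2) / [-21/8] = -(8/21)t^3 - (8/21)t^2 + (16/7)t
L_3(t) = (t + 3)t(t - 1/2) / [15] = (1/15)t^3 + (1/6)t^2 - (1/10)t
P(t) = 0·L_0 + 6·L_1 + 8·L_2 + (-1)·L_3
Only the coefficient of t^3 is needed; take it from each L_i and combine:
0·(-2/105) + 6·(1/3) + 8·(-8/21) + (-1)·(1/15) = -39/35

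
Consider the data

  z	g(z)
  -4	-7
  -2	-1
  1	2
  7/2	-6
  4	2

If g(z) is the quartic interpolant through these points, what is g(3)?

-777/88

Using Newton's divided-difference form:
g[-4,-2] = (-1 - (-7)) / (-2 - (-4)) = 3
g[-2,1] = (2 - (-1)) / (1 - (-2)) = 1
g[1,7/2] = (-6 - 2) / (7/2 - 1) = -16/5
g[7/2,4] = (2 - (-6)) / (4 - 7/2) = 16
g[-4,-2,1] = (1 - 3) / (1 - (-4)) = -2/5
g[-2,1,7/2] = (-16/5 - 1) / (7/2 - (-2)) = -42/55
g[1,7/2,4] = (16 - (-16/5)) / (4 - 1) = 32/5
g[-4,-2,1,7/2] = (-42/55 - (-2/5)) / (7/2 - (-4)) = -8/165
g[-2,1,7/2,4] = (32/5 - (-42/55)) / (4 - (-2)) = 197/165
g[-4,-2,1,7/2,4] = (197/165 - (-8/165)) / (4 - (-4)) = 41/264
g(3) = -7 + 3·(7) + (-2/5)·(7)·(5) + (-8/165)·(7)·(5)·(2) + (41/264)·(7)·(5)·(2)·(-1/2) = -777/88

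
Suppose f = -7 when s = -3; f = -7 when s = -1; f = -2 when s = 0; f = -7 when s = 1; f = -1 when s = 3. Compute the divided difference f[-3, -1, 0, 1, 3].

43/72

f[-3,-1] = (-7 - (-7)) / (-1 - (-3)) = 0
f[-1,0] = (-2 - (-7)) / (0 - (-1)) = 5
f[0,1] = (-7 - (-2)) / (1 - 0) = -5
f[1,3] = (-1 - (-7)) / (3 - 1) = 3
f[-3,-1,0] = (5 - 0) / (0 - (-3)) = 5/3
f[-1,0,1] = (-5 - 5) / (1 - (-1)) = -5
f[0,1,3] = (3 - (-5)) / (3 - 0) = 8/3
f[-3,-1,0,1] = (-5 - 5/3) / (1 - (-3)) = -5/3
f[-1,0,1,3] = (8/3 - (-5)) / (3 - (-1)) = 23/12
f[-3,-1,0,1,3] = (23/12 - (-5/3)) / (3 - (-3)) = 43/72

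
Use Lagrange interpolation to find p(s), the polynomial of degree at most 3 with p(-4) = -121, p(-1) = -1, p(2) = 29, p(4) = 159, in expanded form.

p(s) = 2s^3 + s^2 + 3s + 3

Build the Lagrange basis polynomials:
L_0(s) = (s + 1)(s - 2)(s - 4) / [-144] = -(1/144)s^3 + (5/144)s^2 - (1/72)s - 1/18
L_1(s) = (s + 4)(s - 2)(s - 4) / [45] = (1/45)s^3 - (2/45)s^2 - (16/45)s + 32/45
L_2(s) = (s + 4)(s + 1)(s - 4) / [-36] = -(1/36)s^3 - (1/36)s^2 + (4/9)s + 4/9
L_3(s) = (s + 4)(s + 1)(s - 2) / [80] = (1/80)s^3 + (3/80)s^2 - (3/40)s - 1/10
p(s) = (-121)·L_0 + (-1)·L_1 + 29·L_2 + 159·L_3
  (-121)·L_0(s) = (121/144)s^3 - (605/144)s^2 + (121/72)s + 121/18
  (-1)·L_1(s) = -(1/45)s^3 + (2/45)s^2 + (16/45)s - 32/45
  29·L_2(s) = -(29/36)s^3 - (29/36)s^2 + (116/9)s + 116/9
  159·L_3(s) = (159/80)s^3 + (477/80)s^2 - (477/40)s - 159/10
Adding term by term: 2s^3 + s^2 + 3s + 3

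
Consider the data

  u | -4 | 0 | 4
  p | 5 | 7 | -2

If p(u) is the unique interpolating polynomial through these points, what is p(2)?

Using Newton's divided-difference form:
p[-4,0] = (7 - 5) / (0 - (-4)) = 1/2
p[0,4] = (-2 - 7) / (4 - 0) = -9/4
p[-4,0,4] = (-9/4 - 1/2) / (4 - (-4)) = -11/32
p(2) = 5 + (1/2)·(6) + (-11/32)·(6)·(2) = 31/8

31/8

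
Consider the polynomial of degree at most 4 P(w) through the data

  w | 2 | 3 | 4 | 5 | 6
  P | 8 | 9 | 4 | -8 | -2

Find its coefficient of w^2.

905/12

Build the Lagrange basis polynomials:
L_0(w) = (w - 3)(w - 4)(w - 5)(w - 6) / [24] = (1/24)w^4 - (3/4)w^3 + (119/24)w^2 - (57/4)w + 15
L_1(w) = (w - 2)(w - 4)(w - 5)(w - 6) / [-6] = -(1/6)w^4 + (17/6)w^3 - (52/3)w^2 + (134/3)w - 40
L_2(w) = (w - 2)(w - 3)(w - 5)(w - 6) / [4] = (1/4)w^4 - 4w^3 + (91/4)w^2 - 54w + 45
L_3(w) = (w - 2)(w - 3)(w - 4)(w - 6) / [-6] = -(1/6)w^4 + (5/2)w^3 - (40/3)w^2 + 30w - 24
L_4(w) = (w - 2)(w - 3)(w - 4)(w - 5) / [24] = (1/24)w^4 - (7/12)w^3 + (71/24)w^2 - (77/12)w + 5
P(w) = 8·L_0 + 9·L_1 + 4·L_2 + (-8)·L_3 + (-2)·L_4
Only the coefficient of w^2 is needed; take it from each L_i and combine:
8·(119/24) + 9·(-52/3) + 4·(91/4) + (-8)·(-40/3) + (-2)·(71/24) = 905/12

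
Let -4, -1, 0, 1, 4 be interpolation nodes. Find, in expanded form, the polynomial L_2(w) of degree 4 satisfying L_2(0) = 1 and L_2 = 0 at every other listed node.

L_2(w) = (1/16)w^4 - (17/16)w^2 + 1

L_2(w) = (w + 4)(w + 1)(w - 1)(w - 4) / [(4)·(1)·(-1)·(-4)]
       = (w^4 - 17w^2 + 16) / (16)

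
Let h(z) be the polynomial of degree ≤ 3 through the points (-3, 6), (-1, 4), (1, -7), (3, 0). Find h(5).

52

L_0(5) = (6)·(4)·(2)/[(-2)·(-4)·(-6)] = -1
L_1(5) = (8)·(4)·(2)/[(2)·(-2)·(-4)] = 4
L_2(5) = (8)·(6)·(2)/[(4)·(2)·(-2)] = -6
L_3(5) = (8)·(6)·(4)/[(6)·(4)·(2)] = 4
Sum: 6·(-1) + 4·(4) + (-7)·(-6) + 0 = 52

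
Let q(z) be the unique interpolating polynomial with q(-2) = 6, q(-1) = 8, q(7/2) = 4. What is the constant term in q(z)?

886/99

Build the Lagrange basis polynomials:
L_0(z) = (z + 1)(z - 7/2) / [11/2] = (2/11)z^2 - (5/11)z - 7/11
L_1(z) = (z + 2)(z - 7/2) / [-9/2] = -(2/9)z^2 + (1/3)z + 14/9
L_2(z) = (z + 2)(z + 1) / [99/4] = (4/99)z^2 + (4/33)z + 8/99
q(z) = 6·L_0 + 8·L_1 + 4·L_2
Only the constant term is needed; take it from each L_i and combine:
6·(-7/11) + 8·(14/9) + 4·(8/99) = 886/99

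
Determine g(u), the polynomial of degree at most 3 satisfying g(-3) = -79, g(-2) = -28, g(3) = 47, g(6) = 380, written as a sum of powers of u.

g(u) = 2u^3 - 2u^2 + 3u + 2

Build the Lagrange basis polynomials:
L_0(u) = (u + 2)(u - 3)(u - 6) / [-54] = -(1/54)u^3 + (7/54)u^2 - 2/3
L_1(u) = (u + 3)(u - 3)(u - 6) / [40] = (1/40)u^3 - (3/20)u^2 - (9/40)u + 27/20
L_2(u) = (u + 3)(u + 2)(u - 6) / [-90] = -(1/90)u^3 + (1/90)u^2 + (4/15)u + 2/5
L_3(u) = (u + 3)(u + 2)(u - 3) / [216] = (1/216)u^3 + (1/108)u^2 - (1/24)u - 1/12
g(u) = (-79)·L_0 + (-28)·L_1 + 47·L_2 + 380·L_3
  (-79)·L_0(u) = (79/54)u^3 - (553/54)u^2 + 158/3
  (-28)·L_1(u) = -(7/10)u^3 + (21/5)u^2 + (63/10)u - 189/5
  47·L_2(u) = -(47/90)u^3 + (47/90)u^2 + (188/15)u + 94/5
  380·L_3(u) = (95/54)u^3 + (95/27)u^2 - (95/6)u - 95/3
Adding term by term: 2u^3 - 2u^2 + 3u + 2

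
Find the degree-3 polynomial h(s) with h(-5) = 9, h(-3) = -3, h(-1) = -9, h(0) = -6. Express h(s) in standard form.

L_0(s) = (s + 3)(s + 1)s / [-40] = -(1/40)s^3 - (1/10)s^2 - (3/40)s
L_1(s) = (s + 5)(s + 1)s / [12] = (1/12)s^3 + (1/2)s^2 + (5/12)s
L_2(s) = (s + 5)(s + 3)s / [-8] = -(1/8)s^3 - s^2 - (15/8)s
L_3(s) = (s + 5)(s + 3)(s + 1) / [15] = (1/15)s^3 + (3/5)s^2 + (23/15)s + 1
h(s) = 9·L_0 + (-3)·L_1 + (-9)·L_2 + (-6)·L_3
  9·L_0(s) = -(9/40)s^3 - (9/10)s^2 - (27/40)s
  (-3)·L_1(s) = -(1/4)s^3 - (3/2)s^2 - (5/4)s
  (-9)·L_2(s) = (9/8)s^3 + 9s^2 + (135/8)s
  (-6)·L_3(s) = -(2/5)s^3 - (18/5)s^2 - (46/5)s - 6
Adding term by term: (1/4)s^3 + 3s^2 + (23/4)s - 6

h(s) = (1/4)s^3 + 3s^2 + (23/4)s - 6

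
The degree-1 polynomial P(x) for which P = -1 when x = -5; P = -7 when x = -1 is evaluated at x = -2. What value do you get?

L_0(-2) = (-1)/[(-4)] = 1/4
L_1(-2) = (3)/[(4)] = 3/4
Sum: (-1)·(1/4) + (-7)·(3/4) = -11/2

-11/2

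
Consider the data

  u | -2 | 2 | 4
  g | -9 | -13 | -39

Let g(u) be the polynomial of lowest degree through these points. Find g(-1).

-4

Evaluate each Lagrange basis at u = -1:
L_0(-1) = (-3)·(-5)/[(-4)·(-6)] = 5/8
L_1(-1) = (1)·(-5)/[(4)·(-2)] = 5/8
L_2(-1) = (1)·(-3)/[(6)·(2)] = -1/4
Sum: (-9)·(5/8) + (-13)·(5/8) + (-39)·(-1/4) = -4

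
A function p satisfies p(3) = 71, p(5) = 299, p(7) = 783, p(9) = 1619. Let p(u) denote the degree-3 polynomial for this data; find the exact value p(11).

2903

Evaluate each Lagrange basis at u = 11:
L_0(11) = (6)·(4)·(2)/[(-2)·(-4)·(-6)] = -1
L_1(11) = (8)·(4)·(2)/[(2)·(-2)·(-4)] = 4
L_2(11) = (8)·(6)·(2)/[(4)·(2)·(-2)] = -6
L_3(11) = (8)·(6)·(4)/[(6)·(4)·(2)] = 4
Sum: 71·(-1) + 299·(4) + 783·(-6) + 1619·(4) = 2903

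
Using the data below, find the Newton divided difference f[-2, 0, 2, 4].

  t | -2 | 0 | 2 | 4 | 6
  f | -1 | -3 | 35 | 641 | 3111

11

f[-2,0] = (-3 - (-1)) / (0 - (-2)) = -1
f[0,2] = (35 - (-3)) / (2 - 0) = 19
f[2,4] = (641 - 35) / (4 - 2) = 303
f[-2,0,2] = (19 - (-1)) / (2 - (-2)) = 5
f[0,2,4] = (303 - 19) / (4 - 0) = 71
f[-2,0,2,4] = (71 - 5) / (4 - (-2)) = 11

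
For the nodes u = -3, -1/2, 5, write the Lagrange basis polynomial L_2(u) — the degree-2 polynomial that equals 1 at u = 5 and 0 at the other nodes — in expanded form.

L_2(u) = (1/44)u^2 + (7/88)u + 3/88

L_2(u) = (u + 3)(u + 1/2) / [(8)·(11/2)]
       = (u^2 + (7/2)u + 3/2) / (44)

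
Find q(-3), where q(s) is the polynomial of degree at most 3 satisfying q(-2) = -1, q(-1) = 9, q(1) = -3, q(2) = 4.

L_0(-3) = (-2)·(-4)·(-5)/[(-1)·(-3)·(-4)] = 10/3
L_1(-3) = (-1)·(-4)·(-5)/[(1)·(-2)·(-3)] = -10/3
L_2(-3) = (-1)·(-2)·(-5)/[(3)·(2)·(-1)] = 5/3
L_3(-3) = (-1)·(-2)·(-4)/[(4)·(3)·(1)] = -2/3
Sum: (-1)·(10/3) + 9·(-10/3) + (-3)·(5/3) + 4·(-2/3) = -41

-41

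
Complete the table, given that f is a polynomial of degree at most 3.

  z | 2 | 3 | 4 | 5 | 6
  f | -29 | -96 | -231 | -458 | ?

-801

The 4 known values determine f uniquely (degree ≤ 3).
L_0(6) = (3)·(2)·(1)/[(-1)·(-2)·(-3)] = -1
L_1(6) = (4)·(2)·(1)/[(1)·(-1)·(-2)] = 4
L_2(6) = (4)·(3)·(1)/[(2)·(1)·(-1)] = -6
L_3(6) = (4)·(3)·(2)/[(3)·(2)·(1)] = 4
Sum: (-29)·(-1) + (-96)·(4) + (-231)·(-6) + (-458)·(4) = -801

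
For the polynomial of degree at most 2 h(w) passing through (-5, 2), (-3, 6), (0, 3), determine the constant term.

L_0(w) = (w + 3)w / [10] = (1/10)w^2 + (3/10)w
L_1(w) = (w + 5)w / [-6] = -(1/6)w^2 - (5/6)w
L_2(w) = (w + 5)(w + 3) / [15] = (1/15)w^2 + (8/15)w + 1
h(w) = 2·L_0 + 6·L_1 + 3·L_2
Only the constant term is needed; take it from each L_i and combine:
2·(0) + 6·(0) + 3·(1) = 3

3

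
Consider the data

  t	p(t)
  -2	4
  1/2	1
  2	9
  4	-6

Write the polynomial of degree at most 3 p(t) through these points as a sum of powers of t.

p(t) = -(53/60)t^3 + (83/40)t^2 + (287/60)t - 9/5

Newton's divided differences:
p[-2,1/2] = (1 - 4) / (1/2 - (-2)) = -6/5
p[1/2,2] = (9 - 1) / (2 - 1/2) = 16/3
p[2,4] = (-6 - 9) / (4 - 2) = -15/2
p[-2,1/2,2] = (16/3 - (-6/5)) / (2 - (-2)) = 49/30
p[1/2,2,4] = (-15/2 - 16/3) / (4 - 1/2) = -11/3
p[-2,1/2,2,4] = (-11/3 - 49/30) / (4 - (-2)) = -53/60
p(t) = 4 + (-6/5)·(t + 2) + (49/30)·(t + 2)(t - 1/2) + (-53/60)·(t + 2)(t - 1/2)(t - 2)
Expanding: p(t) = -(53/60)t^3 + (83/40)t^2 + (287/60)t - 9/5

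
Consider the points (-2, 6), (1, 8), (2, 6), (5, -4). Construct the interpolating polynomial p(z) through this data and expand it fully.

Newton's divided differences:
p[-2,1] = (8 - 6) / (1 - (-2)) = 2/3
p[1,2] = (6 - 8) / (2 - 1) = -2
p[2,5] = (-4 - 6) / (5 - 2) = -10/3
p[-2,1,2] = (-2 - 2/3) / (2 - (-2)) = -2/3
p[1,2,5] = (-10/3 - (-2)) / (5 - 1) = -1/3
p[-2,1,2,5] = (-1/3 - (-2/3)) / (5 - (-2)) = 1/21
p(z) = 6 + (2/3)·(z + 2) + (-2/3)·(z + 2)(z - 1) + (1/21)·(z + 2)(z - 1)(z - 2)
Expanding: p(z) = (1/21)z^3 - (5/7)z^2 - (4/21)z + 62/7

p(z) = (1/21)z^3 - (5/7)z^2 - (4/21)z + 62/7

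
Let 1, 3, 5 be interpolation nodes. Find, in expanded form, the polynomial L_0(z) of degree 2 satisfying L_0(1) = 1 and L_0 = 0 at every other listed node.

L_0(z) = (z - 3)(z - 5) / [(-2)·(-4)]
       = (z^2 - 8z + 15) / (8)

L_0(z) = (1/8)z^2 - z + 15/8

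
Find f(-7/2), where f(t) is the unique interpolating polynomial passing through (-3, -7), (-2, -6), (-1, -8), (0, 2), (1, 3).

-741/32

Using Newton's divided-difference form:
f[-3,-2] = (-6 - (-7)) / (-2 - (-3)) = 1
f[-2,-1] = (-8 - (-6)) / (-1 - (-2)) = -2
f[-1,0] = (2 - (-8)) / (0 - (-1)) = 10
f[0,1] = (3 - 2) / (1 - 0) = 1
f[-3,-2,-1] = (-2 - 1) / (-1 - (-3)) = -3/2
f[-2,-1,0] = (10 - (-2)) / (0 - (-2)) = 6
f[-1,0,1] = (1 - 10) / (1 - (-1)) = -9/2
f[-3,-2,-1,0] = (6 - (-3/2)) / (0 - (-3)) = 5/2
f[-2,-1,0,1] = (-9/2 - 6) / (1 - (-2)) = -7/2
f[-3,-2,-1,0,1] = (-7/2 - 5/2) / (1 - (-3)) = -3/2
f(-7/2) = -7 + 1·(-1/2) + (-3/2)·(-1/2)·(-3/2) + (5/2)·(-1/2)·(-3/2)·(-5/2) + (-3/2)·(-1/2)·(-3/2)·(-5/2)·(-7/2) = -741/32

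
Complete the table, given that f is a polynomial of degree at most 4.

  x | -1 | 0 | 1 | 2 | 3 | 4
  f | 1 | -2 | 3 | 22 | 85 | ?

The 5 known values determine f uniquely (degree ≤ 4).
Evaluate each Lagrange basis at x = 4:
L_0(4) = (4)·(3)·(2)·(1)/[(-1)·(-2)·(-3)·(-4)] = 1
L_1(4) = (5)·(3)·(2)·(1)/[(1)·(-1)·(-2)·(-3)] = -5
L_2(4) = (5)·(4)·(2)·(1)/[(2)·(1)·(-1)·(-2)] = 10
L_3(4) = (5)·(4)·(3)·(1)/[(3)·(2)·(1)·(-1)] = -10
L_4(4) = (5)·(4)·(3)·(2)/[(4)·(3)·(2)·(1)] = 5
Sum: 1·(1) + (-2)·(-5) + 3·(10) + 22·(-10) + 85·(5) = 246

246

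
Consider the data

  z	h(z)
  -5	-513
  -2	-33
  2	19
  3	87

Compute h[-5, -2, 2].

-21

h[-5,-2] = (-33 - (-513)) / (-2 - (-5)) = 160
h[-2,2] = (19 - (-33)) / (2 - (-2)) = 13
h[-5,-2,2] = (13 - 160) / (2 - (-5)) = -21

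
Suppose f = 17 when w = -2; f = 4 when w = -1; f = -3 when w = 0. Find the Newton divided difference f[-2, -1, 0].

f[-2,-1] = (4 - 17) / (-1 - (-2)) = -13
f[-1,0] = (-3 - 4) / (0 - (-1)) = -7
f[-2,-1,0] = (-7 - (-13)) / (0 - (-2)) = 3

3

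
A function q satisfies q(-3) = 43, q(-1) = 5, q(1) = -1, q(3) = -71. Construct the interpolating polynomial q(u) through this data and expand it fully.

Build the Lagrange basis polynomials:
L_0(u) = (u + 1)(u - 1)(u - 3) / [-48] = -(1/48)u^3 + (1/16)u^2 + (1/48)u - 1/16
L_1(u) = (u + 3)(u - 1)(u - 3) / [16] = (1/16)u^3 - (1/16)u^2 - (9/16)u + 9/16
L_2(u) = (u + 3)(u + 1)(u - 3) / [-16] = -(1/16)u^3 - (1/16)u^2 + (9/16)u + 9/16
L_3(u) = (u + 3)(u + 1)(u - 1) / [48] = (1/48)u^3 + (1/16)u^2 - (1/48)u - 1/16
q(u) = 43·L_0 + 5·L_1 + (-1)·L_2 + (-71)·L_3
  43·L_0(u) = -(43/48)u^3 + (43/16)u^2 + (43/48)u - 43/16
  5·L_1(u) = (5/16)u^3 - (5/16)u^2 - (45/16)u + 45/16
  (-1)·L_2(u) = (1/16)u^3 + (1/16)u^2 - (9/16)u - 9/16
  (-71)·L_3(u) = -(71/48)u^3 - (71/16)u^2 + (71/48)u + 71/16
Adding term by term: -2u^3 - 2u^2 - u + 4

q(u) = -2u^3 - 2u^2 - u + 4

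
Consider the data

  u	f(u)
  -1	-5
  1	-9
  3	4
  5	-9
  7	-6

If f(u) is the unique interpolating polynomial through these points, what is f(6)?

L_0(6) = (5)·(3)·(1)·(-1)/[(-2)·(-4)·(-6)·(-8)] = -5/128
L_1(6) = (7)·(3)·(1)·(-1)/[(2)·(-2)·(-4)·(-6)] = 7/32
L_2(6) = (7)·(5)·(1)·(-1)/[(4)·(2)·(-2)·(-4)] = -35/64
L_3(6) = (7)·(5)·(3)·(-1)/[(6)·(4)·(2)·(-2)] = 35/32
L_4(6) = (7)·(5)·(3)·(1)/[(8)·(6)·(4)·(2)] = 35/128
Sum: (-5)·(-5/128) + (-9)·(7/32) + 4·(-35/64) + (-9)·(35/32) + (-6)·(35/128) = -1977/128

-1977/128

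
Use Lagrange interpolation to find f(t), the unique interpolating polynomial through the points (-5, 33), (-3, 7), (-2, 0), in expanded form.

f(t) = 2t^2 + 3t - 2

Build the Lagrange basis polynomials:
L_0(t) = (t + 3)(t + 2) / [6] = (1/6)t^2 + (5/6)t + 1
L_1(t) = (t + 5)(t + 2) / [-2] = -(1/2)t^2 - (7/2)t - 5
L_2(t) = (t + 5)(t + 3) / [3] = (1/3)t^2 + (8/3)t + 5
f(t) = 33·L_0 + 7·L_1 + 0·L_2
  33·L_0(t) = (11/2)t^2 + (55/2)t + 33
  7·L_1(t) = -(7/2)t^2 - (49/2)t - 35
  0·L_2(t) = 0
Adding term by term: 2t^2 + 3t - 2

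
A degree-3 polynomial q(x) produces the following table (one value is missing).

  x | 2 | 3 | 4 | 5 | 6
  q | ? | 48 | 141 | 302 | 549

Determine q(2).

5

The 4 known values determine q uniquely (degree ≤ 3).
Evaluate each Lagrange basis at x = 2:
L_0(2) = (-2)·(-3)·(-4)/[(-1)·(-2)·(-3)] = 4
L_1(2) = (-1)·(-3)·(-4)/[(1)·(-1)·(-2)] = -6
L_2(2) = (-1)·(-2)·(-4)/[(2)·(1)·(-1)] = 4
L_3(2) = (-1)·(-2)·(-3)/[(3)·(2)·(1)] = -1
Sum: 48·(4) + 141·(-6) + 302·(4) + 549·(-1) = 5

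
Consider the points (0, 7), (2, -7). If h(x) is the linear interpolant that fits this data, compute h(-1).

14

Evaluate each Lagrange basis at x = -1:
L_0(-1) = (-3)/[(-2)] = 3/2
L_1(-1) = (-1)/[(2)] = -1/2
Sum: 7·(3/2) + (-7)·(-1/2) = 14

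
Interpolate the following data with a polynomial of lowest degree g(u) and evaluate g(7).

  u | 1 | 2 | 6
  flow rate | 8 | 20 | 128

Evaluate each Lagrange basis at u = 7:
L_0(7) = (5)·(1)/[(-1)·(-5)] = 1
L_1(7) = (6)·(1)/[(1)·(-4)] = -3/2
L_2(7) = (6)·(5)/[(5)·(4)] = 3/2
Sum: 8·(1) + 20·(-3/2) + 128·(3/2) = 170

170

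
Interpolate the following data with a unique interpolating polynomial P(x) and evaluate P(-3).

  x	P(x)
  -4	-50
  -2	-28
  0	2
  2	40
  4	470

-55

Evaluate each Lagrange basis at x = -3:
L_0(-3) = (-1)·(-3)·(-5)·(-7)/[(-2)·(-4)·(-6)·(-8)] = 35/128
L_1(-3) = (1)·(-3)·(-5)·(-7)/[(2)·(-2)·(-4)·(-6)] = 35/32
L_2(-3) = (1)·(-1)·(-5)·(-7)/[(4)·(2)·(-2)·(-4)] = -35/64
L_3(-3) = (1)·(-1)·(-3)·(-7)/[(6)·(4)·(2)·(-2)] = 7/32
L_4(-3) = (1)·(-1)·(-3)·(-5)/[(8)·(6)·(4)·(2)] = -5/128
Sum: (-50)·(35/128) + (-28)·(35/32) + 2·(-35/64) + 40·(7/32) + 470·(-5/128) = -55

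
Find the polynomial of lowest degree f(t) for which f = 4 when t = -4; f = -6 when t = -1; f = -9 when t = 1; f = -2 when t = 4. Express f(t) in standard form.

f(t) = (1/20)t^3 + (17/30)t^2 - (31/20)t - 121/15

Build the Lagrange basis polynomials:
L_0(t) = (t + 1)(t - 1)(t - 4) / [-120] = -(1/120)t^3 + (1/30)t^2 + (1/120)t - 1/30
L_1(t) = (t + 4)(t - 1)(t - 4) / [30] = (1/30)t^3 - (1/30)t^2 - (8/15)t + 8/15
L_2(t) = (t + 4)(t + 1)(t - 4) / [-30] = -(1/30)t^3 - (1/30)t^2 + (8/15)t + 8/15
L_3(t) = (t + 4)(t + 1)(t - 1) / [120] = (1/120)t^3 + (1/30)t^2 - (1/120)t - 1/30
f(t) = 4·L_0 + (-6)·L_1 + (-9)·L_2 + (-2)·L_3
  4·L_0(t) = -(1/30)t^3 + (2/15)t^2 + (1/30)t - 2/15
  (-6)·L_1(t) = -(1/5)t^3 + (1/5)t^2 + (16/5)t - 16/5
  (-9)·L_2(t) = (3/10)t^3 + (3/10)t^2 - (24/5)t - 24/5
  (-2)·L_3(t) = -(1/60)t^3 - (1/15)t^2 + (1/60)t + 1/15
Adding term by term: (1/20)t^3 + (17/30)t^2 - (31/20)t - 121/15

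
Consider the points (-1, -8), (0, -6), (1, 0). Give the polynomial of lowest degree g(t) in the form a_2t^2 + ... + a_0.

g(t) = 2t^2 + 4t - 6

L_0(t) = t(t - 1) / [2] = (1/2)t^2 - (1/2)t
L_1(t) = (t + 1)(t - 1) / [-1] = -t^2 + 1
L_2(t) = (t + 1)t / [2] = (1/2)t^2 + (1/2)t
g(t) = (-8)·L_0 + (-6)·L_1 + 0·L_2
  (-8)·L_0(t) = -4t^2 + 4t
  (-6)·L_1(t) = 6t^2 - 6
  0·L_2(t) = 0
Adding term by term: 2t^2 + 4t - 6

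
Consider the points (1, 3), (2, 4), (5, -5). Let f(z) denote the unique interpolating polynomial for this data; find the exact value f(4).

Evaluate each Lagrange basis at z = 4:
L_0(4) = (2)·(-1)/[(-1)·(-4)] = -1/2
L_1(4) = (3)·(-1)/[(1)·(-3)] = 1
L_2(4) = (3)·(2)/[(4)·(3)] = 1/2
Sum: 3·(-1/2) + 4·(1) + (-5)·(1/2) = 0

0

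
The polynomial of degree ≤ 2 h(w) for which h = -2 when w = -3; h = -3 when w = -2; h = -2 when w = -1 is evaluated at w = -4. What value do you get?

Using Newton's divided-difference form:
h[-3,-2] = (-3 - (-2)) / (-2 - (-3)) = -1
h[-2,-1] = (-2 - (-3)) / (-1 - (-2)) = 1
h[-3,-2,-1] = (1 - (-1)) / (-1 - (-3)) = 1
h(-4) = -2 + (-1)·(-1) + 1·(-1)·(-2) = 1

1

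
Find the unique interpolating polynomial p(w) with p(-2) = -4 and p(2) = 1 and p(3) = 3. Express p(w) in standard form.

p(w) = (3/20)w^2 + (5/4)w - 21/10

L_0(w) = (w - 2)(w - 3) / [20] = (1/20)w^2 - (1/4)w + 3/10
L_1(w) = (w + 2)(w - 3) / [-4] = -(1/4)w^2 + (1/4)w + 3/2
L_2(w) = (w + 2)(w - 2) / [5] = (1/5)w^2 - 4/5
p(w) = (-4)·L_0 + 1·L_1 + 3·L_2
  (-4)·L_0(w) = -(1/5)w^2 + w - 6/5
  1·L_1(w) = -(1/4)w^2 + (1/4)w + 3/2
  3·L_2(w) = (3/5)w^2 - 12/5
Adding term by term: (3/20)w^2 + (5/4)w - 21/10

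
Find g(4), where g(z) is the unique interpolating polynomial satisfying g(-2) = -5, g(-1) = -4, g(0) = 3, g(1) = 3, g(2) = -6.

Using Newton's divided-difference form:
g[-2,-1] = (-4 - (-5)) / (-1 - (-2)) = 1
g[-1,0] = (3 - (-4)) / (0 - (-1)) = 7
g[0,1] = (3 - 3) / (1 - 0) = 0
g[1,2] = (-6 - 3) / (2 - 1) = -9
g[-2,-1,0] = (7 - 1) / (0 - (-2)) = 3
g[-1,0,1] = (0 - 7) / (1 - (-1)) = -7/2
g[0,1,2] = (-9 - 0) / (2 - 0) = -9/2
g[-2,-1,0,1] = (-7/2 - 3) / (1 - (-2)) = -13/6
g[-1,0,1,2] = (-9/2 - (-7/2)) / (2 - (-1)) = -1/3
g[-2,-1,0,1,2] = (-1/3 - (-13/6)) / (2 - (-2)) = 11/24
g(4) = -5 + 1·(6) + 3·(6)·(5) + (-13/6)·(6)·(5)·(4) + (11/24)·(6)·(5)·(4)·(3) = -4

-4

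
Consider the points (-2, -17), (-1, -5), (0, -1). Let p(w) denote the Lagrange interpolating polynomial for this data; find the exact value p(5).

Evaluate each Lagrange basis at w = 5:
L_0(5) = (6)·(5)/[(-1)·(-2)] = 15
L_1(5) = (7)·(5)/[(1)·(-1)] = -35
L_2(5) = (7)·(6)/[(2)·(1)] = 21
Sum: (-17)·(15) + (-5)·(-35) + (-1)·(21) = -101

-101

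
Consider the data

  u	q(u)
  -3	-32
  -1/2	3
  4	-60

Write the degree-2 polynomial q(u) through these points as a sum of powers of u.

q(u) = -4u^2 + 4

Build the Lagrange basis polynomials:
L_0(u) = (u + 1/2)(u - 4) / [35/2] = (2/35)u^2 - (1/5)u - 4/35
L_1(u) = (u + 3)(u - 4) / [-45/4] = -(4/45)u^2 + (4/45)u + 16/15
L_2(u) = (u + 3)(u + 1/2) / [63/2] = (2/63)u^2 + (1/9)u + 1/21
q(u) = (-32)·L_0 + 3·L_1 + (-60)·L_2
  (-32)·L_0(u) = -(64/35)u^2 + (32/5)u + 128/35
  3·L_1(u) = -(4/15)u^2 + (4/15)u + 16/5
  (-60)·L_2(u) = -(40/21)u^2 - (20/3)u - 20/7
Adding term by term: -4u^2 + 4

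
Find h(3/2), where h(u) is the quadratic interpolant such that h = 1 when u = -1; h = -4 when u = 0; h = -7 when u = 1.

Using Newton's divided-difference form:
h[-1,0] = (-4 - 1) / (0 - (-1)) = -5
h[0,1] = (-7 - (-4)) / (1 - 0) = -3
h[-1,0,1] = (-3 - (-5)) / (1 - (-1)) = 1
h(3/2) = 1 + (-5)·(5/2) + 1·(5/2)·(3/2) = -31/4

-31/4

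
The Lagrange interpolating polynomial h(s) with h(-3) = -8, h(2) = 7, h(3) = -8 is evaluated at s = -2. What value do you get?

7

Evaluate each Lagrange basis at s = -2:
L_0(-2) = (-4)·(-5)/[(-5)·(-6)] = 2/3
L_1(-2) = (1)·(-5)/[(5)·(-1)] = 1
L_2(-2) = (1)·(-4)/[(6)·(1)] = -2/3
Sum: (-8)·(2/3) + 7·(1) + (-8)·(-2/3) = 7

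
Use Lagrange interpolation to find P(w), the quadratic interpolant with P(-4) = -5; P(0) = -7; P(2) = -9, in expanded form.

Build the Lagrange basis polynomials:
L_0(w) = w(w - 2) / [24] = (1/24)w^2 - (1/12)w
L_1(w) = (w + 4)(w - 2) / [-8] = -(1/8)w^2 - (1/4)w + 1
L_2(w) = (w + 4)w / [12] = (1/12)w^2 + (1/3)w
P(w) = (-5)·L_0 + (-7)·L_1 + (-9)·L_2
  (-5)·L_0(w) = -(5/24)w^2 + (5/12)w
  (-7)·L_1(w) = (7/8)w^2 + (7/4)w - 7
  (-9)·L_2(w) = -(3/4)w^2 - 3w
Adding term by term: -(1/12)w^2 - (5/6)w - 7

P(w) = -(1/12)w^2 - (5/6)w - 7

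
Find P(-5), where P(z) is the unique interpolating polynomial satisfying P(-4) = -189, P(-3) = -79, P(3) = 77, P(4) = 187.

Evaluate each Lagrange basis at z = -5:
L_0(-5) = (-2)·(-8)·(-9)/[(-1)·(-7)·(-8)] = 18/7
L_1(-5) = (-1)·(-8)·(-9)/[(1)·(-6)·(-7)] = -12/7
L_2(-5) = (-1)·(-2)·(-9)/[(7)·(6)·(-1)] = 3/7
L_3(-5) = (-1)·(-2)·(-8)/[(8)·(7)·(1)] = -2/7
Sum: (-189)·(18/7) + (-79)·(-12/7) + 77·(3/7) + 187·(-2/7) = -371

-371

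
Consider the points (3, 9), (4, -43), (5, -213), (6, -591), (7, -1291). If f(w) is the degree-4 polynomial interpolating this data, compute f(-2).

-31

Evaluate each Lagrange basis at w = -2:
L_0(-2) = (-6)·(-7)·(-8)·(-9)/[(-1)·(-2)·(-3)·(-4)] = 126
L_1(-2) = (-5)·(-7)·(-8)·(-9)/[(1)·(-1)·(-2)·(-3)] = -420
L_2(-2) = (-5)·(-6)·(-8)·(-9)/[(2)·(1)·(-1)·(-2)] = 540
L_3(-2) = (-5)·(-6)·(-7)·(-9)/[(3)·(2)·(1)·(-1)] = -315
L_4(-2) = (-5)·(-6)·(-7)·(-8)/[(4)·(3)·(2)·(1)] = 70
Sum: 9·(126) + (-43)·(-420) + (-213)·(540) + (-591)·(-315) + (-1291)·(70) = -31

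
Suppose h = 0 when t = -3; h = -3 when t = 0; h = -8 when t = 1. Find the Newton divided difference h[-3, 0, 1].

h[-3,0] = (-3 - 0) / (0 - (-3)) = -1
h[0,1] = (-8 - (-3)) / (1 - 0) = -5
h[-3,0,1] = (-5 - (-1)) / (1 - (-3)) = -1

-1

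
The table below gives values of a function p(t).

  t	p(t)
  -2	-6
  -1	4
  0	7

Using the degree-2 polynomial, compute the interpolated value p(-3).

-23

Using Newton's divided-difference form:
p[-2,-1] = (4 - (-6)) / (-1 - (-2)) = 10
p[-1,0] = (7 - 4) / (0 - (-1)) = 3
p[-2,-1,0] = (3 - 10) / (0 - (-2)) = -7/2
p(-3) = -6 + 10·(-1) + (-7/2)·(-1)·(-2) = -23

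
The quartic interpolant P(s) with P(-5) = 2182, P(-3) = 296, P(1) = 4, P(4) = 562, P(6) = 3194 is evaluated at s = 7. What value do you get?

6106

Using Newton's divided-difference form:
P[-5,-3] = (296 - 2182) / (-3 - (-5)) = -943
P[-3,1] = (4 - 296) / (1 - (-3)) = -73
P[1,4] = (562 - 4) / (4 - 1) = 186
P[4,6] = (3194 - 562) / (6 - 4) = 1316
P[-5,-3,1] = (-73 - (-943)) / (1 - (-5)) = 145
P[-3,1,4] = (186 - (-73)) / (4 - (-3)) = 37
P[1,4,6] = (1316 - 186) / (6 - 1) = 226
P[-5,-3,1,4] = (37 - 145) / (4 - (-5)) = -12
P[-3,1,4,6] = (226 - 37) / (6 - (-3)) = 21
P[-5,-3,1,4,6] = (21 - (-12)) / (6 - (-5)) = 3
P(7) = 2182 + (-943)·(12) + 145·(12)·(10) + (-12)·(12)·(10)·(6) + 3·(12)·(10)·(6)·(3) = 6106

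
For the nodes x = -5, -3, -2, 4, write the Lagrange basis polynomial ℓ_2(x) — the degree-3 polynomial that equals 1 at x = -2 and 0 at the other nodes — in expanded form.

ℓ_2(x) = -(1/18)x^3 - (2/9)x^2 + (17/18)x + 10/3

ℓ_2(x) = (x + 5)(x + 3)(x - 4) / [(3)·(1)·(-6)]
       = (x^3 + 4x^2 - 17x - 60) / (-18)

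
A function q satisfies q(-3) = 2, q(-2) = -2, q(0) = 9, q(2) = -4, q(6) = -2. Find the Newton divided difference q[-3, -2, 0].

q[-3,-2] = (-2 - 2) / (-2 - (-3)) = -4
q[-2,0] = (9 - (-2)) / (0 - (-2)) = 11/2
q[-3,-2,0] = (11/2 - (-4)) / (0 - (-3)) = 19/6

19/6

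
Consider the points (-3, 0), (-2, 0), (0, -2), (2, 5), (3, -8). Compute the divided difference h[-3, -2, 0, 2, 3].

h[-3,-2] = (0 - 0) / (-2 - (-3)) = 0
h[-2,0] = (-2 - 0) / (0 - (-2)) = -1
h[0,2] = (5 - (-2)) / (2 - 0) = 7/2
h[2,3] = (-8 - 5) / (3 - 2) = -13
h[-3,-2,0] = (-1 - 0) / (0 - (-3)) = -1/3
h[-2,0,2] = (7/2 - (-1)) / (2 - (-2)) = 9/8
h[0,2,3] = (-13 - 7/2) / (3 - 0) = -11/2
h[-3,-2,0,2] = (9/8 - (-1/3)) / (2 - (-3)) = 7/24
h[-2,0,2,3] = (-11/2 - 9/8) / (3 - (-2)) = -53/40
h[-3,-2,0,2,3] = (-53/40 - 7/24) / (3 - (-3)) = -97/360

-97/360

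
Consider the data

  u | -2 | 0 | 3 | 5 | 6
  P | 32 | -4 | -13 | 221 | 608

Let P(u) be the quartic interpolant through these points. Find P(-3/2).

143/16

Using Newton's divided-difference form:
P[-2,0] = (-4 - 32) / (0 - (-2)) = -18
P[0,3] = (-13 - (-4)) / (3 - 0) = -3
P[3,5] = (221 - (-13)) / (5 - 3) = 117
P[5,6] = (608 - 221) / (6 - 5) = 387
P[-2,0,3] = (-3 - (-18)) / (3 - (-2)) = 3
P[0,3,5] = (117 - (-3)) / (5 - 0) = 24
P[3,5,6] = (387 - 117) / (6 - 3) = 90
P[-2,0,3,5] = (24 - 3) / (5 - (-2)) = 3
P[0,3,5,6] = (90 - 24) / (6 - 0) = 11
P[-2,0,3,5,6] = (11 - 3) / (6 - (-2)) = 1
P(-3/2) = 32 + (-18)·(1/2) + 3·(1/2)·(-3/2) + 3·(1/2)·(-3/2)·(-9/2) + 1·(1/2)·(-3/2)·(-9/2)·(-13/2) = 143/16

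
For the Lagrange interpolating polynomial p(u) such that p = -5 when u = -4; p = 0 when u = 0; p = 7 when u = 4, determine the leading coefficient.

1/16

The leading coefficient equals the top divided difference p[-4,0,4].
p[-4,0] = (0 - (-5)) / (0 - (-4)) = 5/4
p[0,4] = (7 - 0) / (4 - 0) = 7/4
p[-4,0,4] = (7/4 - 5/4) / (4 - (-4)) = 1/16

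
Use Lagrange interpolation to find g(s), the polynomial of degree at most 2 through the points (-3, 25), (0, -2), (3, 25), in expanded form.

g(s) = 3s^2 - 2

L_0(s) = s(s - 3) / [18] = (1/18)s^2 - (1/6)s
L_1(s) = (s + 3)(s - 3) / [-9] = -(1/9)s^2 + 1
L_2(s) = (s + 3)s / [18] = (1/18)s^2 + (1/6)s
g(s) = 25·L_0 + (-2)·L_1 + 25·L_2
  25·L_0(s) = (25/18)s^2 - (25/6)s
  (-2)·L_1(s) = (2/9)s^2 - 2
  25·L_2(s) = (25/18)s^2 + (25/6)s
Adding term by term: 3s^2 - 2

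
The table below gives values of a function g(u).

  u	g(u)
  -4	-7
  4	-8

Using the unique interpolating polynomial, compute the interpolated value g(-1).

-59/8

Evaluate each Lagrange basis at u = -1:
L_0(-1) = (-5)/[(-8)] = 5/8
L_1(-1) = (3)/[(8)] = 3/8
Sum: (-7)·(5/8) + (-8)·(3/8) = -59/8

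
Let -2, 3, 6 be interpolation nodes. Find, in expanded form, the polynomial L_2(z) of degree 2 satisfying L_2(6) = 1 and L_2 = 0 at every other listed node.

L_2(z) = (1/24)z^2 - (1/24)z - 1/4

L_2(z) = (z + 2)(z - 3) / [(8)·(3)]
       = (z^2 - z - 6) / (24)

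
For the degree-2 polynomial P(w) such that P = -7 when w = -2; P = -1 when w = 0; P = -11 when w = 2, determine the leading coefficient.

The leading coefficient equals the top divided difference P[-2,0,2].
P[-2,0] = (-1 - (-7)) / (0 - (-2)) = 3
P[0,2] = (-11 - (-1)) / (2 - 0) = -5
P[-2,0,2] = (-5 - 3) / (2 - (-2)) = -2

-2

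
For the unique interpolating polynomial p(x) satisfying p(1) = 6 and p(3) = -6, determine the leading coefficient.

-6

L_0(x) = (x - 3) / [-2] = -(1/2)x + 3/2
L_1(x) = (x - 1) / [2] = (1/2)x - 1/2
p(x) = 6·L_0 + (-6)·L_1
Only the coefficient of x is needed; take it from each L_i and combine:
6·(-1/2) + (-6)·(1/2) = -6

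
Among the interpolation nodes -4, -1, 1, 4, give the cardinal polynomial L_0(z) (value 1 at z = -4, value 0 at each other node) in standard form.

L_0(z) = (z + 1)(z - 1)(z - 4) / [(-3)·(-5)·(-8)]
       = (z^3 - 4z^2 - z + 4) / (-120)

L_0(z) = -(1/120)z^3 + (1/30)z^2 + (1/120)z - 1/30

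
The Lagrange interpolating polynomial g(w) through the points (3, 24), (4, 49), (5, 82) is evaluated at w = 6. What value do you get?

Evaluate each Lagrange basis at w = 6:
L_0(6) = (2)·(1)/[(-1)·(-2)] = 1
L_1(6) = (3)·(1)/[(1)·(-1)] = -3
L_2(6) = (3)·(2)/[(2)·(1)] = 3
Sum: 24·(1) + 49·(-3) + 82·(3) = 123

123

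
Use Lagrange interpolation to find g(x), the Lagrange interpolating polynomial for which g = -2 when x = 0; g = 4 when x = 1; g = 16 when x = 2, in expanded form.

Build the Lagrange basis polynomials:
L_0(x) = (x - 1)(x - 2) / [2] = (1/2)x^2 - (3/2)x + 1
L_1(x) = x(x - 2) / [-1] = -x^2 + 2x
L_2(x) = x(x - 1) / [2] = (1/2)x^2 - (1/2)x
g(x) = (-2)·L_0 + 4·L_1 + 16·L_2
  (-2)·L_0(x) = -x^2 + 3x - 2
  4·L_1(x) = -4x^2 + 8x
  16·L_2(x) = 8x^2 - 8x
Adding term by term: 3x^2 + 3x - 2

g(x) = 3x^2 + 3x - 2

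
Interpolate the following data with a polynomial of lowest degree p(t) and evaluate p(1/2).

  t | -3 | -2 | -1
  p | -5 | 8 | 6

-201/8

Evaluate each Lagrange basis at t = 1/2:
L_0(1/2) = (5/2)·(3/2)/[(-1)·(-2)] = 15/8
L_1(1/2) = (7/2)·(3/2)/[(1)·(-1)] = -21/4
L_2(1/2) = (7/2)·(5/2)/[(2)·(1)] = 35/8
Sum: (-5)·(15/8) + 8·(-21/4) + 6·(35/8) = -201/8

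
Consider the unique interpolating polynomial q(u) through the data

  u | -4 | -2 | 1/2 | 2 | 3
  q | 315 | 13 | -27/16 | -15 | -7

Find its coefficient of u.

Build the Lagrange basis polynomials:
L_0(u) = (u + 2)(u - 1/2)(u - 2)(u - 3) / [378] = (1/378)u^4 - (1/108)u^3 - (5/756)u^2 + (1/27)u - 1/63
L_1(u) = (u + 4)(u - 1/2)(u - 2)(u - 3) / [-100] = -(1/100)u^4 + (3/200)u^3 + (27/200)u^2 - (31/100)u + 3/25
L_2(u) = (u + 4)(u + 2)(u - 2)(u - 3) / [675/16] = (16/675)u^4 + (16/675)u^3 - (256/675)u^2 - (64/675)u + 256/225
L_3(u) = (u + 4)(u + 2)(u - 1/2)(u - 3) / [-36] = -(1/36)u^4 - (5/72)u^3 + (23/72)u^2 + (19/36)u - 1/3
L_4(u) = (u + 4)(u + 2)(u - 1/2)(u - 2) / [175/2] = (2/175)u^4 + (1/25)u^3 - (12/175)u^2 - (4/25)u + 16/175
q(u) = 315·L_0 + 13·L_1 + (-27/16)·L_2 + (-15)·L_3 + (-7)·L_4
Only the coefficient of u is needed; take it from each L_i and combine:
315·(1/27) + 13·(-31/100) + (-27/16)·(-64/675) + (-15)·(19/36) + (-7)·(-4/25) = 1

1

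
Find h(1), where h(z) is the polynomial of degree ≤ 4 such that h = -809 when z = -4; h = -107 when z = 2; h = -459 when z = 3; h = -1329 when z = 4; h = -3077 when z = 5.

-9

L_0(1) = (-1)·(-2)·(-3)·(-4)/[(-6)·(-7)·(-8)·(-9)] = 1/126
L_1(1) = (5)·(-2)·(-3)·(-4)/[(6)·(-1)·(-2)·(-3)] = 10/3
L_2(1) = (5)·(-1)·(-3)·(-4)/[(7)·(1)·(-1)·(-2)] = -30/7
L_3(1) = (5)·(-1)·(-2)·(-4)/[(8)·(2)·(1)·(-1)] = 5/2
L_4(1) = (5)·(-1)·(-2)·(-3)/[(9)·(3)·(2)·(1)] = -5/9
Sum: (-809)·(1/126) + (-107)·(10/3) + (-459)·(-30/7) + (-1329)·(5/2) + (-3077)·(-5/9) = -9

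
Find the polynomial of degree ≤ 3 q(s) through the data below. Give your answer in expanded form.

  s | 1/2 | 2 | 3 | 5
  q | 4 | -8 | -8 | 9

q(s) = -(11/135)s^3 + (197/54)s^2 - (4507/270)s + 103/9

Build the Lagrange basis polynomials:
L_0(s) = (s - 2)(s - 3)(s - 5) / [-135/8] = -(8/135)s^3 + (16/27)s^2 - (248/135)s + 16/9
L_1(s) = (s - 1/2)(s - 3)(s - 5) / [9/2] = (2/9)s^3 - (17/9)s^2 + (38/9)s - 5/3
L_2(s) = (s - 1/2)(s - 2)(s - 5) / [-5] = -(1/5)s^3 + (3/2)s^2 - (27/10)s + 1
L_3(s) = (s - 1/2)(s - 2)(s - 3) / [27] = (1/27)s^3 - (11/54)s^2 + (17/54)s - 1/9
q(s) = 4·L_0 + (-8)·L_1 + (-8)·L_2 + 9·L_3
  4·L_0(s) = -(32/135)s^3 + (64/27)s^2 - (992/135)s + 64/9
  (-8)·L_1(s) = -(16/9)s^3 + (136/9)s^2 - (304/9)s + 40/3
  (-8)·L_2(s) = (8/5)s^3 - 12s^2 + (108/5)s - 8
  9·L_3(s) = (1/3)s^3 - (11/6)s^2 + (17/6)s - 1
Adding term by term: -(11/135)s^3 + (197/54)s^2 - (4507/270)s + 103/9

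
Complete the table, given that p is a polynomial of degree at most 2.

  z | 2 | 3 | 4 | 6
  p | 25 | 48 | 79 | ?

165

The 3 known values determine p uniquely (degree ≤ 2).
L_0(6) = (3)·(2)/[(-1)·(-2)] = 3
L_1(6) = (4)·(2)/[(1)·(-1)] = -8
L_2(6) = (4)·(3)/[(2)·(1)] = 6
Sum: 25·(3) + 48·(-8) + 79·(6) = 165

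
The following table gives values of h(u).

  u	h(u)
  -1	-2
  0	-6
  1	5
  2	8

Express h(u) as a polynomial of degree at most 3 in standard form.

Build the Lagrange basis polynomials:
L_0(u) = u(u - 1)(u - 2) / [-6] = -(1/6)u^3 + (1/2)u^2 - (1/3)u
L_1(u) = (u + 1)(u - 1)(u - 2) / [2] = (1/2)u^3 - u^2 - (1/2)u + 1
L_2(u) = (u + 1)u(u - 2) / [-2] = -(1/2)u^3 + (1/2)u^2 + u
L_3(u) = (u + 1)u(u - 1) / [6] = (1/6)u^3 - (1/6)u
h(u) = (-2)·L_0 + (-6)·L_1 + 5·L_2 + 8·L_3
  (-2)·L_0(u) = (1/3)u^3 - u^2 + (2/3)u
  (-6)·L_1(u) = -3u^3 + 6u^2 + 3u - 6
  5·L_2(u) = -(5/2)u^3 + (5/2)u^2 + 5u
  8·L_3(u) = (4/3)u^3 - (4/3)u
Adding term by term: -(23/6)u^3 + (15/2)u^2 + (22/3)u - 6

h(u) = -(23/6)u^3 + (15/2)u^2 + (22/3)u - 6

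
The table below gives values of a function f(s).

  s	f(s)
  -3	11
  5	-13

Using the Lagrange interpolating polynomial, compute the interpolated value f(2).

L_0(2) = (-3)/[(-8)] = 3/8
L_1(2) = (5)/[(8)] = 5/8
Sum: 11·(3/8) + (-13)·(5/8) = -4

-4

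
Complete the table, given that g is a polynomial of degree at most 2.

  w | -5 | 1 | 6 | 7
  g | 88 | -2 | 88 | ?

The 3 known values determine g uniquely (degree ≤ 2).
Evaluate each Lagrange basis at w = 7:
L_0(7) = (6)·(1)/[(-6)·(-11)] = 1/11
L_1(7) = (12)·(1)/[(6)·(-5)] = -2/5
L_2(7) = (12)·(6)/[(11)·(5)] = 72/55
Sum: 88·(1/11) + (-2)·(-2/5) + 88·(72/55) = 124

124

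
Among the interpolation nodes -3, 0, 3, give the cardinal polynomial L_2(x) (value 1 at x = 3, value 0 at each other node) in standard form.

L_2(x) = (x + 3)x / [(6)·(3)]
       = (x^2 + 3x) / (18)

L_2(x) = (1/18)x^2 + (1/6)x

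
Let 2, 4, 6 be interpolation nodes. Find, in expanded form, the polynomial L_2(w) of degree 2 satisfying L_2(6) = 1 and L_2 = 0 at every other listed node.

L_2(w) = (1/8)w^2 - (3/4)w + 1

L_2(w) = (w - 2)(w - 4) / [(4)·(2)]
       = (w^2 - 6w + 8) / (8)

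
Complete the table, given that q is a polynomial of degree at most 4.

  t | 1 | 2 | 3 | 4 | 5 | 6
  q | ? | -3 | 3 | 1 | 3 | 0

-50

The 5 known values determine q uniquely (degree ≤ 4).
Evaluate each Lagrange basis at t = 1:
L_0(1) = (-2)·(-3)·(-4)·(-5)/[(-1)·(-2)·(-3)·(-4)] = 5
L_1(1) = (-1)·(-3)·(-4)·(-5)/[(1)·(-1)·(-2)·(-3)] = -10
L_2(1) = (-1)·(-2)·(-4)·(-5)/[(2)·(1)·(-1)·(-2)] = 10
L_3(1) = (-1)·(-2)·(-3)·(-5)/[(3)·(2)·(1)·(-1)] = -5
L_4(1) = (-1)·(-2)·(-3)·(-4)/[(4)·(3)·(2)·(1)] = 1
Sum: (-3)·(5) + 3·(-10) + 1·(10) + 3·(-5) + 0 = -50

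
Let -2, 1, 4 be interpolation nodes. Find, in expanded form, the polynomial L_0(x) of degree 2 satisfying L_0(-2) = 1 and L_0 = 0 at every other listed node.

L_0(x) = (1/18)x^2 - (5/18)x + 2/9

L_0(x) = (x - 1)(x - 4) / [(-3)·(-6)]
       = (x^2 - 5x + 4) / (18)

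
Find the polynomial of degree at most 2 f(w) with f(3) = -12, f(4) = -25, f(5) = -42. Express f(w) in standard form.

f(w) = -2w^2 + w + 3

Newton's divided differences:
f[3,4] = (-25 - (-12)) / (4 - 3) = -13
f[4,5] = (-42 - (-25)) / (5 - 4) = -17
f[3,4,5] = (-17 - (-13)) / (5 - 3) = -2
f(w) = -12 + (-13)·(w - 3) + (-2)·(w - 3)(w - 4)
Expanding: f(w) = -2w^2 + w + 3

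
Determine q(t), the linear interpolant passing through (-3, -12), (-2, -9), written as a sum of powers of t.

L_0(t) = (t + 2) / [-1] = -t - 2
L_1(t) = (t + 3) / [1] = t + 3
q(t) = (-12)·L_0 + (-9)·L_1
  (-12)·L_0(t) = 12t + 24
  (-9)·L_1(t) = -9t - 27
Adding term by term: 3t - 3

q(t) = 3t - 3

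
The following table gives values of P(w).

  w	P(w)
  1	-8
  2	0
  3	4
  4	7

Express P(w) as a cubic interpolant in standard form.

Build the Lagrange basis polynomials:
L_0(w) = (w - 2)(w - 3)(w - 4) / [-6] = -(1/6)w^3 + (3/2)w^2 - (13/3)w + 4
L_1(w) = (w - 1)(w - 3)(w - 4) / [2] = (1/2)w^3 - 4w^2 + (19/2)w - 6
L_2(w) = (w - 1)(w - 2)(w - 4) / [-2] = -(1/2)w^3 + (7/2)w^2 - 7w + 4
L_3(w) = (w - 1)(w - 2)(w - 3) / [6] = (1/6)w^3 - w^2 + (11/6)w - 1
P(w) = (-8)·L_0 + 0·L_1 + 4·L_2 + 7·L_3
  (-8)·L_0(w) = (4/3)w^3 - 12w^2 + (104/3)w - 32
  0·L_1(w) = 0
  4·L_2(w) = -2w^3 + 14w^2 - 28w + 16
  7·L_3(w) = (7/6)w^3 - 7w^2 + (77/6)w - 7
Adding term by term: (1/2)w^3 - 5w^2 + (39/2)w - 23

P(w) = (1/2)w^3 - 5w^2 + (39/2)w - 23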